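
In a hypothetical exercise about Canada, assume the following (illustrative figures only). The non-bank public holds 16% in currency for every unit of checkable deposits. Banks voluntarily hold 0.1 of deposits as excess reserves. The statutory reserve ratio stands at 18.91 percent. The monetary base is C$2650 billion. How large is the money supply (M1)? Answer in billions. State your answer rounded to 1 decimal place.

C$6844.8 billion

The money multiplier is m = (1 + c) / (rr + e + c) = (1 + 0.16) / (0.1891 + 0.1 + 0.16) ≈ 2.582944.
So M = m × MB = 2.582944 × 2650 = 6844.8016 billion.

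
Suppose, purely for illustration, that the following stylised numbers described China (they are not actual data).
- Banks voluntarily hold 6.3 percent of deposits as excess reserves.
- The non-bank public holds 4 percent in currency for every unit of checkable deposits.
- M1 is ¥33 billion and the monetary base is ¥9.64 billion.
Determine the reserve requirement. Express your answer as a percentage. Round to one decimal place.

20.1%

Using m = M/MB = 33/9.64 ≈ 3.423237. Since m = (1 + c)/(c + rr + e), the denominator satisfies c + rr + e = (1 + c)/m = (1 + 0.04) / 3.423237 ≈ 0.303806.
With c = 0.04 and e = 0.063, the reserve requirement is 0.303806 − 0.04 − 0.063 = 0.200806.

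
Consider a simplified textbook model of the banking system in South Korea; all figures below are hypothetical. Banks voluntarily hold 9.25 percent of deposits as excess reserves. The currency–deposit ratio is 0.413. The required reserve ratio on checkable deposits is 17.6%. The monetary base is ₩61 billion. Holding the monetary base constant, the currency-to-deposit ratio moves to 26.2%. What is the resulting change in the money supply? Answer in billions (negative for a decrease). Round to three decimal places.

Initially m₁ = (1 + 0.413) / (0.176 + 0.0925 + 0.413) ≈ 2.073368, so M₁ = 2.073368 × 61 ≈ 126.4754 billion.
After the change m₂ = (1 + 0.262) / (0.176 + 0.0925 + 0.262) ≈ 2.378888, so M₂ = 2.378888 × 61 ≈ 145.1122 billion.
ΔM = M₂ − M₁ = 145.1122 − 126.4754 = 18.6368 billion.

₩18.637 billion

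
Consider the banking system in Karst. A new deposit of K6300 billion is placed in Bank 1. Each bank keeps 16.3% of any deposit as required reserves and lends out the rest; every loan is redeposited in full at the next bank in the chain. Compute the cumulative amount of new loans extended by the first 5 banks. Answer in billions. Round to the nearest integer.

Bank i lends (1 − rr)^i of the original deposit: Bank 1 lends 6300·0.8370 = 5273.1000, Bank 2 lends 6300·0.8370² = 4413.5847, and so on.
Summing a geometric series: total = 6300·[0.8370·(1 − 0.8370^5) / (1 − 0.8370)] ≈ 19060.8970 billion.

K19061 billion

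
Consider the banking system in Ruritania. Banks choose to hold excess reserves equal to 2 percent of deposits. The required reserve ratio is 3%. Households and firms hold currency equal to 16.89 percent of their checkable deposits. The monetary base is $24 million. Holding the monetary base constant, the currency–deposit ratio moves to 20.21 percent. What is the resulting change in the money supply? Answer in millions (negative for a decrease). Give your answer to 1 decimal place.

Initially m₁ = (1 + 0.1689) / (0.03 + 0.02 + 0.1689) ≈ 5.3399, so M₁ = 5.3399 × 24 = 128.1576 million.
After the change m₂ = (1 + 0.2021) / (0.03 + 0.02 + 0.2021) ≈ 4.7683, so M₂ = 4.7683 × 24 = 114.4392 million.
ΔM = M₂ − M₁ = 114.4392 − 128.1576 = -13.7184 million.

-13.7 million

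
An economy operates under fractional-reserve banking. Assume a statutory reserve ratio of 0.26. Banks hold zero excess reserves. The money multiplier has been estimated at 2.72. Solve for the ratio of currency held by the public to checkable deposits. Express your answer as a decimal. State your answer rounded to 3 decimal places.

0.170

Using m = 2.72. From m = (1 + c)/(c + rr + e), rearranging gives 1 + c = m·(c + rr + e), so c·(1 − m) = m·(rr + e) − 1.
Hence c = [m·(rr + e) − 1]/(1 − m) = [2.72 × (0.26 + 0) − 1] / (1 − 2.72) ≈ 0.170233.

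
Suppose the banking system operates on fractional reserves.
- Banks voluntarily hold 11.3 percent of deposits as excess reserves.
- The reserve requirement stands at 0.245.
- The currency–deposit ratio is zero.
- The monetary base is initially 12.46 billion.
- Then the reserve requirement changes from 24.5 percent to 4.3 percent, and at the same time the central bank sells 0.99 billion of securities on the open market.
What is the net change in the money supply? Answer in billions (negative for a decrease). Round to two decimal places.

Before: m₁ = 1 / (0.245 + 0.113) ≈ 2.79330, MB₁ = 12.46, so M₁ = 2.79330 × 12.46 ≈ 34.8045 billion.
After: m₂ = 1 / (0.043 + 0.113) ≈ 6.41026, MB₂ = 12.46 − 0.99 = 11.47, so M₂ = 6.41026 × 11.47 ≈ 73.5257 billion.
ΔM = M₂ − M₁ = 73.5257 − 34.8045 = 38.7212 billion.

38.72 billion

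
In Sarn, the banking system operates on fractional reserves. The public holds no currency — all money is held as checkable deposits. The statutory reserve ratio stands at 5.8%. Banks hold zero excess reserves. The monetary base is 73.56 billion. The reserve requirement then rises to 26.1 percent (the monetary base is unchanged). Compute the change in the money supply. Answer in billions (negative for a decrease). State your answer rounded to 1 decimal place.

-986.4 billion

Initially m₁ = 1 / (0.058) ≈ 17.2414, so M₁ = 17.2414 × 73.56 ≈ 1268.2774 billion.
After the change m₂ = 1 / (0.261) ≈ 3.8314, so M₂ = 3.8314 × 73.56 ≈ 281.8378 billion.
ΔM = M₂ − M₁ = 281.8378 − 1268.2774 = -986.4396 billion.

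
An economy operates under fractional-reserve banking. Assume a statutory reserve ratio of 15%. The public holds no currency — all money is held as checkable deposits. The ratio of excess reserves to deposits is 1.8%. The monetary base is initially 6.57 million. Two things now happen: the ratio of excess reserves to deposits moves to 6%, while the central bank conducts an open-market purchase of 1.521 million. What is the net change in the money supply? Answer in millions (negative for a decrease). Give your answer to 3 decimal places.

Before: m₁ = 1 / (0.15 + 0.018) ≈ 5.95238, MB₁ = 6.57, so M₁ = 5.95238 × 6.57 ≈ 39.1071 million.
After: m₂ = 1 / (0.15 + 0.06) ≈ 4.76190, MB₂ = 6.57 + 1.521 = 8.091, so M₂ = 4.76190 × 8.091 ≈ 38.5285 million.
ΔM = M₂ − M₁ = 38.5285 − 39.1071 = -0.5786 million.

-0.579 million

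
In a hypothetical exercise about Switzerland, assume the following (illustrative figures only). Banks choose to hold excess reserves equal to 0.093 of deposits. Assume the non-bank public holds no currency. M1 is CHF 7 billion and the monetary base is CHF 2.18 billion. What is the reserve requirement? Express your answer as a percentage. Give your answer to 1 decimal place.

Using m = M/MB = 7/2.18 ≈ 3.211009. Since m = (1 + c)/(c + rr + e), the denominator satisfies c + rr + e = (1 + c)/m = (1 + 0) / 3.211009 ≈ 0.311429.
With c = 0 and e = 0.093, the reserve requirement is 0.311429 − 0 − 0.093 = 0.218429.

21.8%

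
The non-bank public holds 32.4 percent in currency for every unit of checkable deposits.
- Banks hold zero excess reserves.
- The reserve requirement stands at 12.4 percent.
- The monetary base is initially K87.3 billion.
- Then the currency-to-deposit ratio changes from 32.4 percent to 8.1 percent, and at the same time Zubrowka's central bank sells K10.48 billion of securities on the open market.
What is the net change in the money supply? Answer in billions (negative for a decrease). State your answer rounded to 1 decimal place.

Before: m₁ = (1 + 0.324) / (0.124 + 0.324) ≈ 2.9554, MB₁ = 87.3, so M₁ = 2.9554 × 87.3 ≈ 258.0064 billion.
After: m₂ = (1 + 0.081) / (0.124 + 0.081) ≈ 5.2732, MB₂ = 87.3 − 10.48 = 76.82, so M₂ = 5.2732 × 76.82 ≈ 405.0872 billion.
ΔM = M₂ − M₁ = 405.0872 − 258.0064 = 147.0808 billion.

K147.1 billion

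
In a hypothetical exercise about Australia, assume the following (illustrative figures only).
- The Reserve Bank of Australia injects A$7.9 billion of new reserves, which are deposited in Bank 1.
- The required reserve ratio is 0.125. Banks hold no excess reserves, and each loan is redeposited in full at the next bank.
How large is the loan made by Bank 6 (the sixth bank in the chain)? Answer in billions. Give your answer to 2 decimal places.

A$3.55 billion

Each bank lends a fraction (1 − rr) = 0.8750 of the deposit it receives, so Bank 6 receives 7.9·0.8750^5 and lends 7.9·0.8750^6 ≈ 3.5455 billion.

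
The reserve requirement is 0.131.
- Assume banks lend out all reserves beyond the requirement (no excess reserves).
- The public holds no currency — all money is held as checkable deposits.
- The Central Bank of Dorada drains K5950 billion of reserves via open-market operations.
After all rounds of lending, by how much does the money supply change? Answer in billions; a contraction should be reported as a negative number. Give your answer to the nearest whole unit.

The simple money multiplier is m = 1/rr = 1/0.131 ≈ 7.63359.
An open-market sale reduces the monetary base by 5950 billion, so ΔM = m × ΔMB = 7.63359 × (−5950) = -45419.8605 billion.

-45420 billion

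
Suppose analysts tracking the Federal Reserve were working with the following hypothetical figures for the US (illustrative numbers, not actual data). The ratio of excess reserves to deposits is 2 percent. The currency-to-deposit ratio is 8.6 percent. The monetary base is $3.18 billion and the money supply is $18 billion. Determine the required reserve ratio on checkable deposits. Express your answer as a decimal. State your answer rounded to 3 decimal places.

0.086

Using m = M/MB = 18/3.18 ≈ 5.660377. Since m = (1 + c)/(c + rr + e), the denominator satisfies c + rr + e = (1 + c)/m = (1 + 0.086) / 5.660377 ≈ 0.191860.
With c = 0.086 and e = 0.02, the required reserve ratio on checkable deposits is 0.191860 − 0.086 − 0.02 = 0.08586.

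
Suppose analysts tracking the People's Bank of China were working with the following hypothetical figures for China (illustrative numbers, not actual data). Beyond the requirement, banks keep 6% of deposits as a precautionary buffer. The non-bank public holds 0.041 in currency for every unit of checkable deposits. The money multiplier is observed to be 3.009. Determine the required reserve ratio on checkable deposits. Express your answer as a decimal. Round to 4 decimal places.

0.2450

Using m = 3.009. Since m = (1 + c)/(c + rr + e), the denominator satisfies c + rr + e = (1 + c)/m = (1 + 0.041) / 3.009 ≈ 0.345962.
With c = 0.041 and e = 0.06, the required reserve ratio on checkable deposits is 0.345962 − 0.041 − 0.06 = 0.244962.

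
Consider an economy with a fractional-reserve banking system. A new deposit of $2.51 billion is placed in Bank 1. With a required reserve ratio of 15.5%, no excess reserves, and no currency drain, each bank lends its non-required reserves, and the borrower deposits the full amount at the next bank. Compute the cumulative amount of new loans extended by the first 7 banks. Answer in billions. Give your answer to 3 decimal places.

Bank i lends (1 − rr)^i of the original deposit: Bank 1 lends 2.51·0.8450 ≈ 2.1209, Bank 2 lends 2.51·0.8450² ≈ 1.7922, and so on.
Summing a geometric series: total = 2.51·[0.8450·(1 − 0.8450^7) / (1 − 0.8450)] ≈ 9.4744 billion.

$9.474 billion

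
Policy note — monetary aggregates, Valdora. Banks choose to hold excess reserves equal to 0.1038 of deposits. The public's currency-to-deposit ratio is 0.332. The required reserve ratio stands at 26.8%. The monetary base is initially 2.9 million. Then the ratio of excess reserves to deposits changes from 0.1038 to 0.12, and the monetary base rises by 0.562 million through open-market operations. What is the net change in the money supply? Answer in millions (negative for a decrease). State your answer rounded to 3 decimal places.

Before: m₁ = (1 + 0.332) / (0.268 + 0.1038 + 0.332) ≈ 1.89258, MB₁ = 2.9, so M₁ = 1.89258 × 2.9 ≈ 5.4885 million.
After: m₂ = (1 + 0.332) / (0.268 + 0.12 + 0.332) = 1.85, MB₂ = 2.9 + 0.562 = 3.462, so M₂ = 1.85 × 3.462 = 6.4047 million.
ΔM = M₂ − M₁ = 6.4047 − 5.4885 = 0.9162 million.

0.916 million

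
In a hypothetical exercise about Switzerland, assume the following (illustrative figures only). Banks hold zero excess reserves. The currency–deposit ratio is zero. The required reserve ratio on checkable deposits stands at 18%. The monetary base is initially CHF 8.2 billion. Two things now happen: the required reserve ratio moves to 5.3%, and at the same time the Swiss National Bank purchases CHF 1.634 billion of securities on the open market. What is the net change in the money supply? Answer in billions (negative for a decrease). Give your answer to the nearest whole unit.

CHF 140 billion

Before: m₁ = 1 / (0.18) ≈ 5.5556, MB₁ = 8.2, so M₁ = 5.5556 × 8.2 ≈ 45.5559 billion.
After: m₂ = 1 / (0.053) ≈ 18.8679, MB₂ = 8.2 + 1.634 = 9.834, so M₂ = 18.8679 × 9.834 ≈ 185.5469 billion.
ΔM = M₂ − M₁ = 185.5469 − 45.5559 = 139.991 billion.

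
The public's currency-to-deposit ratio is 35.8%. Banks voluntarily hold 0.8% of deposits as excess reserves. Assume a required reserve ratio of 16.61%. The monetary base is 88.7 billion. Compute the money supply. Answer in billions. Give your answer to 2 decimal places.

The money multiplier is m = (1 + c) / (rr + e + c) = (1 + 0.358) / (0.1661 + 0.008 + 0.358) ≈ 2.55215.
So M = m × MB = 2.55215 × 88.7 ≈ 226.3757 billion.

226.38 billion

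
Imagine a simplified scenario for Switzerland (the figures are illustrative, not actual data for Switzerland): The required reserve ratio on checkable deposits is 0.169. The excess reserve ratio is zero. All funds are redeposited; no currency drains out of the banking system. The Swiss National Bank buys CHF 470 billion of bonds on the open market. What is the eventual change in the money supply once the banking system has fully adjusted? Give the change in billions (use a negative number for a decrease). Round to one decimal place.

The simple money multiplier is m = 1/rr = 1/0.169 ≈ 5.91716.
An open-market purchase increases the monetary base by 470 billion, so ΔM = m × ΔMB = 5.91716 × 470 = 2781.0652 billion.

CHF 2781.1 billion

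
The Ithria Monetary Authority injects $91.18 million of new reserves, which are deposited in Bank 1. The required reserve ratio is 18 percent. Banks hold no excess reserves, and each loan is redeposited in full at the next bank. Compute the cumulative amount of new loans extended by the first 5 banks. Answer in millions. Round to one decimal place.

$261.4 million

Bank i lends (1 − rr)^i of the original deposit: Bank 1 lends 91.18·0.8200 = 74.7676, Bank 2 lends 91.18·0.8200² ≈ 61.3094, and so on.
Summing a geometric series: total = 91.18·[0.8200·(1 − 0.8200^5) / (1 − 0.8200)] ≈ 261.3793 million.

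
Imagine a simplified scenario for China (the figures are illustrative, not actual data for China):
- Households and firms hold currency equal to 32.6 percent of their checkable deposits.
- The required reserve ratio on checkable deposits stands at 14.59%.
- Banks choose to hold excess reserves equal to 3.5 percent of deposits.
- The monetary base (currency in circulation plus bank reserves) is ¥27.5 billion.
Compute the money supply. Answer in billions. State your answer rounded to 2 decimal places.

¥71.94 billion

The money multiplier is m = (1 + c) / (rr + e + c) = (1 + 0.326) / (0.1459 + 0.035 + 0.326) ≈ 2.61590.
So M = m × MB = 2.61590 × 27.5 ≈ 71.9372 billion.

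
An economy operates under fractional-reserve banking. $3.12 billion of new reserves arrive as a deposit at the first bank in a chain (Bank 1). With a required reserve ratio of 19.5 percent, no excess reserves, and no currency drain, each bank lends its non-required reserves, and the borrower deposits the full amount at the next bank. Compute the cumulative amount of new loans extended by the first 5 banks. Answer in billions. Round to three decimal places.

$8.526 billion

Bank i lends (1 − rr)^i of the original deposit: Bank 1 lends 3.12·0.8050 = 2.5116, Bank 2 lends 3.12·0.8050² ≈ 2.0218, and so on.
Summing a geometric series: total = 3.12·[0.8050·(1 − 0.8050^5) / (1 − 0.8050)] ≈ 8.5259 billion.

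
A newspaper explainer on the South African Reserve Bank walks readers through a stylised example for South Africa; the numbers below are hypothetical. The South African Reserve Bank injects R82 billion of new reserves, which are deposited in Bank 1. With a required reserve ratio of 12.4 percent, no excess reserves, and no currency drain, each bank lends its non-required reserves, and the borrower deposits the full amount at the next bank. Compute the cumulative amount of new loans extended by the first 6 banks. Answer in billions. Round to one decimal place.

Bank i lends (1 − rr)^i of the original deposit: Bank 1 lends 82·0.8760 = 71.8320, Bank 2 lends 82·0.8760² ≈ 62.9248, and so on.
Summing a geometric series: total = 82·[0.8760·(1 − 0.8760^6) / (1 − 0.8760)] ≈ 317.5197 billion.

R317.5 billion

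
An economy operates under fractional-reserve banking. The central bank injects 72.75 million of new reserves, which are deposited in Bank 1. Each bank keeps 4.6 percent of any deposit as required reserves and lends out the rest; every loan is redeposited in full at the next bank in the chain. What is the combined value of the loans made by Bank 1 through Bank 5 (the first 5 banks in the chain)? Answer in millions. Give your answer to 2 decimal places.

316.53 million

Bank i lends (1 − rr)^i of the original deposit: Bank 1 lends 72.75·0.9540 = 69.4035, Bank 2 lends 72.75·0.9540² ≈ 66.2109, and so on.
Summing a geometric series: total = 72.75·[0.9540·(1 − 0.9540^5) / (1 − 0.9540)] ≈ 316.5270 million.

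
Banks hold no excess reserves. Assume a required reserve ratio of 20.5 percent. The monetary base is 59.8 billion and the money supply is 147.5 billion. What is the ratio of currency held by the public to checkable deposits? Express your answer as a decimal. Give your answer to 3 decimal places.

0.337

Using m = M/MB = 147.5/59.8 ≈ 2.466555. From m = (1 + c)/(c + rr + e), rearranging gives 1 + c = m·(c + rr + e), so c·(1 − m) = m·(rr + e) − 1.
Hence c = [m·(rr + e) − 1]/(1 − m) = [2.466555 × (0.205 + 0) − 1] / (1 − 2.466555) ≈ 0.337087.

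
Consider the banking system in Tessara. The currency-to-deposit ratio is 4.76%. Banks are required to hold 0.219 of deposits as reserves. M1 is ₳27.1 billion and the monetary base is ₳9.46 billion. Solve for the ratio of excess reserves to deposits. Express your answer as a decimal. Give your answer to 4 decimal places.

Using m = M/MB = 27.1/9.46 ≈ 2.864693. Since m = (1 + c)/(c + rr + e), the denominator satisfies c + rr + e = (1 + c)/m = (1 + 0.0476) / 2.864693 ≈ 0.365694.
With c = 0.0476 and rr = 0.219, the ratio of excess reserves to deposits is 0.365694 − 0.0476 − 0.219 = 0.099094.

0.0991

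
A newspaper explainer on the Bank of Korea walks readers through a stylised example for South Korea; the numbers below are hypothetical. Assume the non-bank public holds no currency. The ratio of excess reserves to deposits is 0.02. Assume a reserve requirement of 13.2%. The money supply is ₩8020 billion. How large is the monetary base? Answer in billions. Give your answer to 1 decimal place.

₩1219.0 billion

The money multiplier is m = 1 / (rr + e) = 1 / (0.132 + 0.02) ≈ 6.578947.
MB = M / m = 8020 / 6.578947 ≈ 1219.0401 billion.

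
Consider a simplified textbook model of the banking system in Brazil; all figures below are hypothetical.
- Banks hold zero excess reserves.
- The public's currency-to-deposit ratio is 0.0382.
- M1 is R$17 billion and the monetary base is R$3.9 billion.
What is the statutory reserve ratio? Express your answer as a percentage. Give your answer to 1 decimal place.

Using m = M/MB = 17/3.9 ≈ 4.358974. Since m = (1 + c)/(c + rr + e), the denominator satisfies c + rr + e = (1 + c)/m = (1 + 0.0382) / 4.358974 ≈ 0.238175.
With c = 0.0382 and e = 0, the statutory reserve ratio is 0.238175 − 0.0382 − 0 = 0.199975.

20.0%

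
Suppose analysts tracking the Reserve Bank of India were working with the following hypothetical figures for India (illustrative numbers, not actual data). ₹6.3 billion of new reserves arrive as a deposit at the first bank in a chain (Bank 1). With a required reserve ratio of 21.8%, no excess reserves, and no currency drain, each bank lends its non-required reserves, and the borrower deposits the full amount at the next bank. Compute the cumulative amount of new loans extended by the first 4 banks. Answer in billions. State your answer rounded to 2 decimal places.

Bank i lends (1 − rr)^i of the original deposit: Bank 1 lends 6.3·0.7820 = 4.9266, Bank 2 lends 6.3·0.7820² ≈ 3.8526, and so on.
Summing a geometric series: total = 6.3·[0.7820·(1 − 0.7820^4) / (1 − 0.7820)] ≈ 14.1479 billion.

₹14.15 billion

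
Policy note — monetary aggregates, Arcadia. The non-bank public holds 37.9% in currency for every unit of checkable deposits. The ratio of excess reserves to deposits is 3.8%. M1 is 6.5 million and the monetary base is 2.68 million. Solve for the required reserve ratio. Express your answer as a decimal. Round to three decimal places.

0.152

Using m = M/MB = 6.5/2.68 ≈ 2.425373. Since m = (1 + c)/(c + rr + e), the denominator satisfies c + rr + e = (1 + c)/m = (1 + 0.379) / 2.425373 ≈ 0.568572.
With c = 0.379 and e = 0.038, the required reserve ratio is 0.568572 − 0.379 − 0.038 = 0.151572.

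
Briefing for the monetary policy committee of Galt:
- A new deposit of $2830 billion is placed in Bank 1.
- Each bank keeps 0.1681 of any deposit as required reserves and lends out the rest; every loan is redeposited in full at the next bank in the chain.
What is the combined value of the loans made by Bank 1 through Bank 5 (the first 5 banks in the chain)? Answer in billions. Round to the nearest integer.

$8425 billion

Bank i lends (1 − rr)^i of the original deposit: Bank 1 lends 2830·0.8319 = 2354.2770, Bank 2 lends 2830·0.8319² ≈ 1958.5230, and so on.
Summing a geometric series: total = 2830·[0.8319·(1 − 0.8319^5) / (1 − 0.8319)] ≈ 8425.0723 billion.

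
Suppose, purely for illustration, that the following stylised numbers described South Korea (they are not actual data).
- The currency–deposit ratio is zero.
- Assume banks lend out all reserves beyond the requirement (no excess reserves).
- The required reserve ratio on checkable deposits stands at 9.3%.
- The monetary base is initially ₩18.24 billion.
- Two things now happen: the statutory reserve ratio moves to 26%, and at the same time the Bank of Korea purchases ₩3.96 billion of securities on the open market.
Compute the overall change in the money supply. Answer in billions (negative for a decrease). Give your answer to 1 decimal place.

Before: m₁ = 1 / (0.093) ≈ 10.7527, MB₁ = 18.24, so M₁ = 10.7527 × 18.24 ≈ 196.1292 billion.
After: m₂ = 1 / (0.26) ≈ 3.8462, MB₂ = 18.24 + 3.96 = 22.2, so M₂ = 3.8462 × 22.2 ≈ 85.3856 billion.
ΔM = M₂ − M₁ = 85.3856 − 196.1292 = -110.7436 billion.

-110.7 billion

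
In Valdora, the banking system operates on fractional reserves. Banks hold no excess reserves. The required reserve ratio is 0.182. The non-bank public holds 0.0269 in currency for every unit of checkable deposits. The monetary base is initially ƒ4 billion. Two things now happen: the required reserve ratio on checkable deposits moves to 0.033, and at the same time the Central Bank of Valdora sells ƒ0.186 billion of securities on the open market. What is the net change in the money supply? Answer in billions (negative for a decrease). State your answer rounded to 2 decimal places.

ƒ45.72 billion

Before: m₁ = (1 + 0.0269) / (0.182 + 0.0269) ≈ 4.9157, MB₁ = 4, so M₁ = 4.9157 × 4 = 19.6628 billion.
After: m₂ = (1 + 0.0269) / (0.033 + 0.0269) ≈ 17.1436, MB₂ = 4 − 0.186 = 3.814, so M₂ = 17.1436 × 3.814 ≈ 65.3857 billion.
ΔM = M₂ − M₁ = 65.3857 − 19.6628 = 45.7229 billion.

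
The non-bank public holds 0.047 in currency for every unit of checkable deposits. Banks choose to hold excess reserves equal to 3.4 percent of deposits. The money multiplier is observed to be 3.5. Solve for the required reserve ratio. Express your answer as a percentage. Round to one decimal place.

21.8%

Using m = 3.5. Since m = (1 + c)/(c + rr + e), the denominator satisfies c + rr + e = (1 + c)/m = (1 + 0.047) / 3.5 ≈ 0.299143.
With c = 0.047 and e = 0.034, the required reserve ratio is 0.299143 − 0.047 − 0.034 = 0.218143.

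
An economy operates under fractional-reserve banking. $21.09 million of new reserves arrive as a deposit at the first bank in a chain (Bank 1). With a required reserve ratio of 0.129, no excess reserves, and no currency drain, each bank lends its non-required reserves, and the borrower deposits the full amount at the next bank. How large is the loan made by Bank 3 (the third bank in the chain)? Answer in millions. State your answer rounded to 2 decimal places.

$13.94 million

Each bank lends a fraction (1 − rr) = 0.8710 of the deposit it receives, so Bank 3 receives 21.09·0.8710^2 and lends 21.09·0.8710^3 ≈ 13.9358 million.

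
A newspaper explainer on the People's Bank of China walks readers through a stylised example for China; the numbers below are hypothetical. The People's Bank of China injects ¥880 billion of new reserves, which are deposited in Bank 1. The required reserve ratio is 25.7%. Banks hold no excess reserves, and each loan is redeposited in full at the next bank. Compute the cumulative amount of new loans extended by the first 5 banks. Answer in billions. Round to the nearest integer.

Bank i lends (1 − rr)^i of the original deposit: Bank 1 lends 880·0.7430 = 653.8400, Bank 2 lends 880·0.7430² ≈ 485.8031, and so on.
Summing a geometric series: total = 880·[0.7430·(1 − 0.7430^5) / (1 − 0.7430)] ≈ 1968.0450 billion.

¥1968 billion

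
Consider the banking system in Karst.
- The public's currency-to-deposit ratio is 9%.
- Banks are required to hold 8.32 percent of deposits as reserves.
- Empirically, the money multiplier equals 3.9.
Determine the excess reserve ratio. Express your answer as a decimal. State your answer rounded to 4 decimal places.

Using m = 3.9. Since m = (1 + c)/(c + rr + e), the denominator satisfies c + rr + e = (1 + c)/m = (1 + 0.09) / 3.9 ≈ 0.279487.
With c = 0.09 and rr = 0.0832, the excess reserve ratio is 0.279487 − 0.09 − 0.0832 = 0.106287.

0.1063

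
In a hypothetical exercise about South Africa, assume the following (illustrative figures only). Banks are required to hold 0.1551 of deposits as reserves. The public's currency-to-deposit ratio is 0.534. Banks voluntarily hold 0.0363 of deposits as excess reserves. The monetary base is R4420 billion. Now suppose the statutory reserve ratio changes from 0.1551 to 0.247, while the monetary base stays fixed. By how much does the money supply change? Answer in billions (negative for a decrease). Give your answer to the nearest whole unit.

-1051 billion

Initially m₁ = (1 + 0.534) / (0.1551 + 0.0363 + 0.534) ≈ 2.11470, so M₁ = 2.11470 × 4420 = 9346.974 billion.
After the change m₂ = (1 + 0.534) / (0.247 + 0.0363 + 0.534) ≈ 1.87691, so M₂ = 1.87691 × 4420 = 8295.9422 billion.
ΔM = M₂ − M₁ = 8295.9422 − 9346.974 = -1051.0318 billion.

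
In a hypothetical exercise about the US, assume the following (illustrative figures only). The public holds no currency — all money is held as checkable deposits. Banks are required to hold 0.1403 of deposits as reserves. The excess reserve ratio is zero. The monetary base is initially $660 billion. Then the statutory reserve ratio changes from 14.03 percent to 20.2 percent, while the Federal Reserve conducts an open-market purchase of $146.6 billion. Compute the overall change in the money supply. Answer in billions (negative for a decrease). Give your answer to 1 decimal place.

Before: m₁ = 1 / (0.1403) ≈ 7.12758, MB₁ = 660, so M₁ = 7.12758 × 660 = 4704.2028 billion.
After: m₂ = 1 / (0.202) ≈ 4.95050, MB₂ = 660 + 146.6 = 806.6, so M₂ = 4.95050 × 806.6 = 3993.0733 billion.
ΔM = M₂ − M₁ = 3993.0733 − 4704.2028 = -711.1295 billion.

-711.1 billion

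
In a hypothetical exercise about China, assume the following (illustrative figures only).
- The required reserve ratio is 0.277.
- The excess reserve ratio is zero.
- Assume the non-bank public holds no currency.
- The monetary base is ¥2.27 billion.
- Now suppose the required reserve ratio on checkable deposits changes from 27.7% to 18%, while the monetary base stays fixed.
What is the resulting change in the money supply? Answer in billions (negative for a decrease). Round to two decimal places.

Initially m₁ = 1 / (0.277) ≈ 3.6101, so M₁ = 3.6101 × 2.27 ≈ 8.1949 billion.
After the change m₂ = 1 / (0.18) ≈ 5.5556, so M₂ = 5.5556 × 2.27 ≈ 12.6112 billion.
ΔM = M₂ − M₁ = 12.6112 − 8.1949 = 4.4163 billion.

¥4.42 billion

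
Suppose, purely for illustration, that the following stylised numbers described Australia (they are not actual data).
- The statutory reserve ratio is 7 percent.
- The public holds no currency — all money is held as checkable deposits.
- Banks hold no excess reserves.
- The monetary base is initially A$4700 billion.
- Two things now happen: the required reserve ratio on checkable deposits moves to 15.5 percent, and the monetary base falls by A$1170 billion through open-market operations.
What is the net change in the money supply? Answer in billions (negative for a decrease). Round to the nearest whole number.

Before: m₁ = 1 / (0.07) ≈ 14.28571, MB₁ = 4700, so M₁ = 14.28571 × 4700 = 67142.837 billion.
After: m₂ = 1 / (0.155) ≈ 6.45161, MB₂ = 4700 − 1170 = 3530, so M₂ = 6.45161 × 3530 = 22774.1833 billion.
ΔM = M₂ − M₁ = 22774.1833 − 67142.837 = -44368.6537 billion.

-44369 billion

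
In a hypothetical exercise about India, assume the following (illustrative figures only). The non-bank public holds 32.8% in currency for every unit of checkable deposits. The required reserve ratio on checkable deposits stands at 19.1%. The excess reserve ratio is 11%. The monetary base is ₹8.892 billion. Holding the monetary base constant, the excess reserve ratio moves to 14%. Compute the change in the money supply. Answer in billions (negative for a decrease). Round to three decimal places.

Initially m₁ = (1 + 0.328) / (0.191 + 0.11 + 0.328) ≈ 2.11129, so M₁ = 2.11129 × 8.892 ≈ 18.7736 billion.
After the change m₂ = (1 + 0.328) / (0.191 + 0.14 + 0.328) ≈ 2.01517, so M₂ = 2.01517 × 8.892 ≈ 17.9189 billion.
ΔM = M₂ − M₁ = 17.9189 − 18.7736 = -0.8547 billion.

-0.855 billion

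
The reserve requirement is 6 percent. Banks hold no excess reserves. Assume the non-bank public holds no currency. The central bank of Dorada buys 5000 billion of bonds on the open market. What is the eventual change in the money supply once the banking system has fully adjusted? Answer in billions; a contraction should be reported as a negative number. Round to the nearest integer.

The simple money multiplier is m = 1/rr = 1/0.06 ≈ 16.66667.
An open-market purchase increases the monetary base by 5000 billion, so ΔM = m × ΔMB = 16.66667 × 5000 = 83333.35 billion.

83333 billion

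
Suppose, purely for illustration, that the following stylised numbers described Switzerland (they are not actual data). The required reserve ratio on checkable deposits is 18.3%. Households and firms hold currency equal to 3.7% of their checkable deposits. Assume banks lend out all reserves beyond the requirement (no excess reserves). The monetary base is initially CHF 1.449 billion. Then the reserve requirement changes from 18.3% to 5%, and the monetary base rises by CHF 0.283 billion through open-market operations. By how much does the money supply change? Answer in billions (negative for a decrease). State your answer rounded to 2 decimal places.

Before: m₁ = (1 + 0.037) / (0.183 + 0.037) ≈ 4.7136, MB₁ = 1.449, so M₁ = 4.7136 × 1.449 ≈ 6.83 billion.
After: m₂ = (1 + 0.037) / (0.05 + 0.037) ≈ 11.9195, MB₂ = 1.449 + 0.283 = 1.732, so M₂ = 11.9195 × 1.732 ≈ 20.6446 billion.
ΔM = M₂ − M₁ = 20.6446 − 6.83 = 13.8146 billion.

CHF 13.81 billion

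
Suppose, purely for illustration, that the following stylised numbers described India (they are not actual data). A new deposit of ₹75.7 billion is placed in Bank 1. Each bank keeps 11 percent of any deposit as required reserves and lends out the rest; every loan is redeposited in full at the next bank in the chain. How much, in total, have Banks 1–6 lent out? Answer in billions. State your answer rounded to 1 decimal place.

₹308.1 billion

Bank i lends (1 − rr)^i of the original deposit: Bank 1 lends 75.7·0.8900 = 67.3730, Bank 2 lends 75.7·0.8900² ≈ 59.9620, and so on.
Summing a geometric series: total = 75.7·[0.8900·(1 − 0.8900^6) / (1 − 0.8900)] ≈ 308.0898 billion.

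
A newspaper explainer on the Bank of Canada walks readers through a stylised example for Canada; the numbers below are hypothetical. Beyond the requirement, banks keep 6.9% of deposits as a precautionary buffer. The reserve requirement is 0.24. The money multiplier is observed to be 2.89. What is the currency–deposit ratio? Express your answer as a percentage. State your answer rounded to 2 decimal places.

5.66%

Using m = 2.89. From m = (1 + c)/(c + rr + e), rearranging gives 1 + c = m·(c + rr + e), so c·(1 − m) = m·(rr + e) − 1.
Hence c = [m·(rr + e) − 1]/(1 − m) = [2.89 × (0.24 + 0.069) − 1] / (1 − 2.89) ≈ 0.056608.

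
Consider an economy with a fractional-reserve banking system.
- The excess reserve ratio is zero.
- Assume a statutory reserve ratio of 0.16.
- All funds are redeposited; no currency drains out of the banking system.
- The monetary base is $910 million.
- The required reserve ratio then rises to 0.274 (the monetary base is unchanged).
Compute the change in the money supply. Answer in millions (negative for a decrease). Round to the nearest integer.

Initially m₁ = 1 / (0.16) = 6.25, so M₁ = 6.25 × 910 = 5687.5 million.
After the change m₂ = 1 / (0.274) ≈ 3.6496, so M₂ = 3.6496 × 910 = 3321.136 million.
ΔM = M₂ − M₁ = 3321.136 − 5687.5 = -2366.364 million.

-2366 million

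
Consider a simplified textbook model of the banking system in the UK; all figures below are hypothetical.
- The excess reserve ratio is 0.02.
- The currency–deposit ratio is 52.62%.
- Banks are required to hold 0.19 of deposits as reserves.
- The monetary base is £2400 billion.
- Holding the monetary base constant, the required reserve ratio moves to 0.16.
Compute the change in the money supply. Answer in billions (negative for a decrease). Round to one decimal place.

Initially m₁ = (1 + 0.5262) / (0.19 + 0.02 + 0.5262) ≈ 2.073078, so M₁ = 2.073078 × 2400 = 4975.3872 billion.
After the change m₂ = (1 + 0.5262) / (0.16 + 0.02 + 0.5262) ≈ 2.161144, so M₂ = 2.161144 × 2400 = 5186.7456 billion.
ΔM = M₂ − M₁ = 5186.7456 − 4975.3872 = 211.3584 billion.

£211.4 billion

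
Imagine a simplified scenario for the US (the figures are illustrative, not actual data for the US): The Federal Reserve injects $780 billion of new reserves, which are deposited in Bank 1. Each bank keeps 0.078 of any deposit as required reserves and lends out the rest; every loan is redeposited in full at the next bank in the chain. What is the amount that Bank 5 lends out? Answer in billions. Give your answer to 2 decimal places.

Each bank lends a fraction (1 − rr) = 0.9220 of the deposit it receives, so Bank 5 receives 780·0.9220^4 and lends 780·0.9220^5 ≈ 519.6958 billion.

$519.70 billion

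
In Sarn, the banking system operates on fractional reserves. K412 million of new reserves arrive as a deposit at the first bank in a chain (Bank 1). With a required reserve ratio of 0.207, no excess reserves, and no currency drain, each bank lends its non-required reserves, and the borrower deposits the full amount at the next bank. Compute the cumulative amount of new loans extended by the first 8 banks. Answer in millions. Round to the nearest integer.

Bank i lends (1 − rr)^i of the original deposit: Bank 1 lends 412·0.7930 = 326.7160, Bank 2 lends 412·0.7930² ≈ 259.0858, and so on.
Summing a geometric series: total = 412·[0.7930·(1 − 0.7930^8) / (1 − 0.7930)] ≈ 1331.5152 million.

K1332 million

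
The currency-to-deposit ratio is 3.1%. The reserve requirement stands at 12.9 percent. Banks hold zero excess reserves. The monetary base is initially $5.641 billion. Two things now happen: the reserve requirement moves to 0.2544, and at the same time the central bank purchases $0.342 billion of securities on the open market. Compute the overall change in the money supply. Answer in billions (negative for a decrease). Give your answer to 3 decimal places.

Before: m₁ = (1 + 0.031) / (0.129 + 0.031) = 6.44375, MB₁ = 5.641, so M₁ = 6.44375 × 5.641 ≈ 36.3492 billion.
After: m₂ = (1 + 0.031) / (0.2544 + 0.031) ≈ 3.61247, MB₂ = 5.641 + 0.342 = 5.983, so M₂ = 3.61247 × 5.983 ≈ 21.6134 billion.
ΔM = M₂ − M₁ = 21.6134 − 36.3492 = -14.7358 billion.

-14.736 billion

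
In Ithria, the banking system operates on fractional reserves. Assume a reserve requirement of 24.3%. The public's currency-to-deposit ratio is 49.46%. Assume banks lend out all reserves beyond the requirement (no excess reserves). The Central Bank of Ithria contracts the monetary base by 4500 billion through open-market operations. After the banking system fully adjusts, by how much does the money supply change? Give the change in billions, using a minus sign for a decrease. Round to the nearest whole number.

The money multiplier is m = (1 + c) / (rr + c) = (1 + 0.4946) / (0.243 + 0.4946) ≈ 2.02630.
The sale removes 4500 billion of base, so ΔM = m × ΔMB = 2.02630 × (−4500) = -9118.35 billion.

-9118 billion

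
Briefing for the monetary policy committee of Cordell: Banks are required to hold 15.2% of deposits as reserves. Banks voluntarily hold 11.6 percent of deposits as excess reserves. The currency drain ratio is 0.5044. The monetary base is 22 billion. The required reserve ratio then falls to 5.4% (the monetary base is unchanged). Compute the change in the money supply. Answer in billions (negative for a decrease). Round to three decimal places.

6.227 billion

Initially m₁ = (1 + 0.5044) / (0.152 + 0.116 + 0.5044) ≈ 1.947695, so M₁ = 1.947695 × 22 ≈ 42.8493 billion.
After the change m₂ = (1 + 0.5044) / (0.054 + 0.116 + 0.5044) ≈ 2.230724, so M₂ = 2.230724 × 22 ≈ 49.0759 billion.
ΔM = M₂ − M₁ = 49.0759 − 42.8493 = 6.2266 billion.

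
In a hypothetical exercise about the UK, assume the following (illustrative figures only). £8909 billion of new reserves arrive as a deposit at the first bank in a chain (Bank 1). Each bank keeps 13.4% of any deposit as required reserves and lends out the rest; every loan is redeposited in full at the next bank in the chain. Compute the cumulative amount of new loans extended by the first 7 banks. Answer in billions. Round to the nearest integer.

£36545 billion

Bank i lends (1 − rr)^i of the original deposit: Bank 1 lends 8909·0.8660 = 7715.1940, Bank 2 lends 8909·0.8660² ≈ 6681.3580, and so on.
Summing a geometric series: total = 8909·[0.8660·(1 − 0.8660^7) / (1 − 0.8660)] ≈ 36544.7176 billion.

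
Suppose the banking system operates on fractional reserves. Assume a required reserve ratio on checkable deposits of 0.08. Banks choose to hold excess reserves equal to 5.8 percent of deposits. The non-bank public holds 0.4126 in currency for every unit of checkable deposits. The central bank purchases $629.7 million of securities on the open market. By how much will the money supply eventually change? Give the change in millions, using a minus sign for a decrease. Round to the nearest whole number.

The money multiplier is m = (1 + c) / (rr + e + c) = (1 + 0.4126) / (0.08 + 0.058 + 0.4126) ≈ 2.5656.
The purchase adds 629.7 million of base, so ΔM = m × ΔMB = 2.5656 × (+629.7) ≈ 1615.5583 million.

$1616 million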